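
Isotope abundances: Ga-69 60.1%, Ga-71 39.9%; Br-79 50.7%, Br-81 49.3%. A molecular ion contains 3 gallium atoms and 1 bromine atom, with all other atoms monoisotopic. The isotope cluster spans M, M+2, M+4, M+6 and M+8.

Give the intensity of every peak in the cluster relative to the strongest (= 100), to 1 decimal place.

30.7 : 91.0 : 100.0 : 48.4 : 8.7

Gallium pattern (n=3): 0.2170818 : 0.4323576 : 0.2870394 : 0.0635212
Bromine pattern (n=1): 0.5070 : 0.4930
Convolve the two distributions (both contribute in 2-u steps):
  M: 0.2170818×0.5070 = 0.110060
  M+2: 0.2170818×0.4930 + 0.4323576×0.5070 = 0.326227
  M+4: 0.4323576×0.4930 + 0.2870394×0.5070 = 0.358681
  M+6: 0.2870394×0.4930 + 0.0635212×0.5070 = 0.173716
  M+8: 0.0635212×0.4930 = 0.031316
Scale to base peak (0.358681) = 100: 30.7 : 91.0 : 100.0 : 48.4 : 8.7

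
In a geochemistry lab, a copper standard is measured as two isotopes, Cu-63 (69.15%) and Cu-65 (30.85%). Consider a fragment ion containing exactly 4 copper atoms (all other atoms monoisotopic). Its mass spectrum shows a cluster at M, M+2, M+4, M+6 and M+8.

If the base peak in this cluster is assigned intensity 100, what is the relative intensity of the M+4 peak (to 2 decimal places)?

Term probabilities: M 0.2286, M+2 0.4080, M+4 0.2731, M+6 0.0812, M+8 0.0091. Base peak = M+2.
P(M+2) = C(4,1) × 0.6915^3 × 0.3085^1 = 4 × 0.33065611 × 0.3085 = 0.408030 (base)
P(M+4) = C(4,2) × 0.6915^2 × 0.3085^2 = 6 × 0.47817225 × 0.09517225 = 0.273052
Relative intensity = 0.273052 / 0.408030 × 100 = 66.92

66.92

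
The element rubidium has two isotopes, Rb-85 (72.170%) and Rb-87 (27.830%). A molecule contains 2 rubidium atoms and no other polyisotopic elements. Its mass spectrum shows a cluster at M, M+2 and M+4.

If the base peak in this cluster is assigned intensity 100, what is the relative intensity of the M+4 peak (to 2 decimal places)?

14.87

Term probabilities: M 0.5209, M+2 0.4017, M+4 0.0775. Base peak = M.
P(M) = C(2,0) × 0.72170^2 × 0.27830^0 = 1 × 0.52085089 × 1.0000 = 0.520851 (base)
P(M+4) = C(2,2) × 0.72170^0 × 0.27830^2 = 1 × 1.0000 × 0.07745089 = 0.077451
Relative intensity = 0.077451 / 0.520851 × 100 = 14.87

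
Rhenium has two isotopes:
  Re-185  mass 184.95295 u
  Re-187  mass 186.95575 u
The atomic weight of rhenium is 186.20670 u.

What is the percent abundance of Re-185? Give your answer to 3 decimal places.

Let x be the fractional abundance of Re-185; then Re-187 has abundance 1 − x.
184.95295·x + 186.95575·(1 − x) = 186.20670
(184.95295 − 186.95575)·x = 186.20670 − 186.95575
x = -0.74905 / -2.00280 = 0.37400 → 37.400% Re-185, 62.600% Re-187.

37.400%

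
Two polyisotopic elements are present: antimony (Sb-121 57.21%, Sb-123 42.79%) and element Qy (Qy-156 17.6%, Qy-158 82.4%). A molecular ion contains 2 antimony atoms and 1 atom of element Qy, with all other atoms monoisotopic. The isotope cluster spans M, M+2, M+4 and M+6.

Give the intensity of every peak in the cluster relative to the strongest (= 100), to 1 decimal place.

13.2 : 81.7 : 100.0 : 34.6

Antimony pattern (n=2): 0.32729841 : 0.48960318 : 0.18309841
Element Qy pattern (n=1): 0.1760 : 0.8240
Convolve the two distributions (both contribute in 2-u steps):
  M: 0.32729841×0.1760 = 0.057605
  M+2: 0.32729841×0.8240 + 0.48960318×0.1760 = 0.355864
  M+4: 0.48960318×0.8240 + 0.18309841×0.1760 = 0.435658
  M+6: 0.18309841×0.8240 = 0.150873
Scale to base peak (0.435658) = 100: 13.2 : 81.7 : 100.0 : 34.6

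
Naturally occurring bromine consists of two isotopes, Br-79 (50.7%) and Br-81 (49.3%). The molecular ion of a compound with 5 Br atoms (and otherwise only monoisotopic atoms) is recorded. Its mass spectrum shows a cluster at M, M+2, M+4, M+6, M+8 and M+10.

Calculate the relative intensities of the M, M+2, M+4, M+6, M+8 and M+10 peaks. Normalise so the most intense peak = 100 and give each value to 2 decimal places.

Each Br atom is independently Br-79 (p = 0.507) or Br-81 (q = 0.493); the cluster is the binomial expansion (p + q)^5.
P(M) = 0.507^5 = 0.033500
P(M+2) = 5 × 0.507^4 × 0.493^1 = 0.162873
P(M+4) = 10 × 0.507^3 × 0.493^2 = 0.316751
P(M+6) = 10 × 0.507^2 × 0.493^3 = 0.308004
P(M+8) = 5 × 0.507^1 × 0.493^4 = 0.149750
P(M+10) = 0.493^5 = 0.029123
The M+4 peak is largest (0.316751); scaling to 100 gives 10.58 : 51.42 : 100.00 : 97.24 : 47.28 : 9.19.

10.58 : 51.42 : 100.00 : 97.24 : 47.28 : 9.19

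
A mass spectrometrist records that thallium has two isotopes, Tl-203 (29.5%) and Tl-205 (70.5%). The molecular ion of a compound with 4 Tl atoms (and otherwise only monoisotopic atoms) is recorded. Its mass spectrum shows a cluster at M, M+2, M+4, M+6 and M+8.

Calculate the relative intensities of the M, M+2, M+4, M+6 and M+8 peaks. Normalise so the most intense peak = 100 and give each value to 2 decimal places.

1.83 : 17.51 : 62.77 : 100.00 : 59.75

The 4 Tl atoms are independent, so intensities follow the terms of (0.295 + 0.705)^4.
P(M) = 0.295^4 = 0.007573
P(M+2) = 4 × 0.295^3 × 0.705^1 = 0.072396
P(M+4) = 6 × 0.295^2 × 0.705^2 = 0.259522
P(M+6) = 4 × 0.295^1 × 0.705^3 = 0.413475
P(M+8) = 0.705^4 = 0.247034
The M+6 peak is largest (0.413475); scaling to 100 gives 1.83 : 17.51 : 62.77 : 100.00 : 59.75.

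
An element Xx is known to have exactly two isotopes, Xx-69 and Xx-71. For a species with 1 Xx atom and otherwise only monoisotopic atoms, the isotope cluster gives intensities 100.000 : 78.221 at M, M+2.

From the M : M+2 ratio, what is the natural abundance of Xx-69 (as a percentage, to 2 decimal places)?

56.11%

Write p for the Xx-69 fraction. I(M+2)/I(M) = [C(1,1)·p^0·(1−p)] / p^1 = 1·(1−p)/p = 78.221/100.000 = 0.7822
(1−p)/p = 0.7822/1 = 0.7822  ⇒  p = 1/(1 + 0.7822) = 0.5611
Xx-69: 56.11%, Xx-71: 43.89%.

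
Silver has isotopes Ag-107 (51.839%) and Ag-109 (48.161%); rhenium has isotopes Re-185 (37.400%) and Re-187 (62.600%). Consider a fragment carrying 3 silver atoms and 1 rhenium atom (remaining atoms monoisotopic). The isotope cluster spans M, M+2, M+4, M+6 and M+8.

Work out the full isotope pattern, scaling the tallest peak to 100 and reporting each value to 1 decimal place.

13.8 : 61.5 : 100.0 : 70.8 : 18.5

Silver pattern (n=3): 0.13930601 : 0.38826655 : 0.36071887 : 0.11170857
Rhenium pattern (n=1): 0.3740 : 0.6260
Convolve the two distributions (both contribute in 2-u steps):
  M: 0.13930601×0.3740 = 0.052100
  M+2: 0.13930601×0.6260 + 0.38826655×0.3740 = 0.232417
  M+4: 0.38826655×0.6260 + 0.36071887×0.3740 = 0.377964
  M+6: 0.36071887×0.6260 + 0.11170857×0.3740 = 0.267589
  M+8: 0.11170857×0.6260 = 0.069930
Scale to base peak (0.377964) = 100: 13.8 : 61.5 : 100.0 : 70.8 : 18.5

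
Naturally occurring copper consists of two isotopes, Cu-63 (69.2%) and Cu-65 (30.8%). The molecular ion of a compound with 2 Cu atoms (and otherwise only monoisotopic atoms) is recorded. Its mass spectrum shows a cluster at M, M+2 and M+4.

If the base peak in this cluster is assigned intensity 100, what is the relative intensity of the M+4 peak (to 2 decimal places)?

19.81

Term probabilities: M 0.4789, M+2 0.4263, M+4 0.0949. Base peak = M.
P(M) = C(2,0) × 0.692^2 × 0.308^0 = 1 × 0.478864 × 1.0000 = 0.478864 (base)
P(M+4) = C(2,2) × 0.692^0 × 0.308^2 = 1 × 1.0000 × 0.094864 = 0.094864
Relative intensity = 0.094864 / 0.478864 × 100 = 19.81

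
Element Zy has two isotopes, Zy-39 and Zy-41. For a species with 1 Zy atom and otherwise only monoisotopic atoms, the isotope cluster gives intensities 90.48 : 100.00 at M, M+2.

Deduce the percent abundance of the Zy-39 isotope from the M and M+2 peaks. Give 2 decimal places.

47.50%

Write p for the Zy-39 fraction. I(M+2)/I(M) = [C(1,1)·p^0·(1−p)] / p^1 = 1·(1−p)/p = 100.00/90.48 = 1.1052
(1−p)/p = 1.1052/1 = 1.1052  ⇒  p = 1/(1 + 1.1052) = 0.4750
Zy-39: 47.50%, Zy-41: 52.50%.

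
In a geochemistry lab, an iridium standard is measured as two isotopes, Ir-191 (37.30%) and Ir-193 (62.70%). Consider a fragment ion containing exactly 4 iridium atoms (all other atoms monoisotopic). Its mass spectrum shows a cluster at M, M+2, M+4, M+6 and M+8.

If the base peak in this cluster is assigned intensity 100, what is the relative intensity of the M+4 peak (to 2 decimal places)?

(0.3730 + 0.6270)^4 gives M 0.0194, M+2 0.1302, M+4 0.3282, M+6 0.3678, M+8 0.1546; the largest is M+6.
P(M+6) = C(4,3) × 0.3730^1 × 0.6270^3 = 4 × 0.3730 × 0.24649188 = 0.367766 (base)
P(M+4) = C(4,2) × 0.3730^2 × 0.6270^2 = 6 × 0.139129 × 0.393129 = 0.328174
Relative intensity = 0.328174 / 0.367766 × 100 = 89.23

89.23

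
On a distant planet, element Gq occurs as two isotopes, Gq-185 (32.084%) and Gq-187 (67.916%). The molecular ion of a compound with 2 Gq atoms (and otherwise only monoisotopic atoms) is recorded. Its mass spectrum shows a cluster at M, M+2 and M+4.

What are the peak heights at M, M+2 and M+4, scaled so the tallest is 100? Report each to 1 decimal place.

22.3 : 94.5 : 100.0

Expanding (0.32084 + 0.67916)^2:
P(M) = 0.32084^2 = 0.102938
P(M+2) = 2 × 0.32084^1 × 0.67916^1 = 0.435803
P(M+4) = 0.67916^2 = 0.461258
The M+4 peak is largest (0.461258); scaling to 100 gives 22.3 : 94.5 : 100.0.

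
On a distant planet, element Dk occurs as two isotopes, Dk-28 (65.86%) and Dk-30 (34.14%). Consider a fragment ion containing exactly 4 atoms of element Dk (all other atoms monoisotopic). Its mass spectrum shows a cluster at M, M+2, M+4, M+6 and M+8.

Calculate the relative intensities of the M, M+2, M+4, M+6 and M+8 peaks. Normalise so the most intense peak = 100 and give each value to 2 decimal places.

The 4 Dk atoms are independent, so intensities follow the terms of (0.6586 + 0.3414)^4.
P(M) = 0.6586^4 = 0.188142
P(M+2) = 4 × 0.6586^3 × 0.3414^1 = 0.390111
P(M+4) = 6 × 0.6586^2 × 0.3414^2 = 0.303334
P(M+6) = 4 × 0.6586^1 × 0.3414^3 = 0.104827
P(M+8) = 0.3414^4 = 0.013585
The M+2 peak is largest (0.390111); scaling to 100 gives 48.23 : 100.00 : 77.76 : 26.87 : 3.48.

48.23 : 100.00 : 77.76 : 26.87 : 3.48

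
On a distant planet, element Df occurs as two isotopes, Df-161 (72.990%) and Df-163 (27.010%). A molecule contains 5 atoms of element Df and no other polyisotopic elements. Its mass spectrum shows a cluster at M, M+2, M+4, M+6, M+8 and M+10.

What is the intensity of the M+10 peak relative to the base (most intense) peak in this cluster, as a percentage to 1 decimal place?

0.4%

(0.72990 + 0.27010)^5 gives M 0.2072, M+2 0.3833, M+4 0.2837, M+6 0.1050, M+8 0.0194, M+10 0.0014; the largest is M+2.
P(M+2) = C(5,1) × 0.72990^4 × 0.27010^1 = 5 × 0.28382684 × 0.2701 = 0.383308 (base)
P(M+10) = C(5,5) × 0.72990^0 × 0.27010^5 = 1 × 1.0000 × 0.00143755 = 0.001438
Relative intensity = 0.001438 / 0.383308 × 100 = 0.4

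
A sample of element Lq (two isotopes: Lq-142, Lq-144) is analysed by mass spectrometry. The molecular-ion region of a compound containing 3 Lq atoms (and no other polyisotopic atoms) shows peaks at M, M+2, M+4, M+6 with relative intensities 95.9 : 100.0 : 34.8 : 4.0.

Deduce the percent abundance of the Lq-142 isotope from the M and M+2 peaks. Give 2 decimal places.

74.21%

If p is the fraction of Lq that is Lq-142, then I(M+2)/I(M) = [C(3,1)·p^2·(1−p)] / p^3 = 3·(1−p)/p = 100.0/95.9 = 1.0428
(1−p)/p = 1.0428/3 = 0.3476  ⇒  p = 1/(1 + 0.3476) = 0.7421
Lq-142: 74.21%, Lq-144: 25.79%.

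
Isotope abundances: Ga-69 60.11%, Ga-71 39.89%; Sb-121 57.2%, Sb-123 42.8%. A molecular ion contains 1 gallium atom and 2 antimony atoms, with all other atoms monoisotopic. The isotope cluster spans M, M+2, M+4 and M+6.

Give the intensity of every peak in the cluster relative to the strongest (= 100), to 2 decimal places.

Gallium pattern (n=1): 0.6011 : 0.3989
Antimony pattern (n=2): 0.327184 : 0.489632 : 0.183184
Convolve the two distributions (both contribute in 2-u steps):
  M: 0.6011×0.327184 = 0.196670
  M+2: 0.6011×0.489632 + 0.3989×0.327184 = 0.424831
  M+4: 0.6011×0.183184 + 0.3989×0.489632 = 0.305426
  M+6: 0.3989×0.183184 = 0.073072
Scale to base peak (0.424831) = 100: 46.29 : 100.00 : 71.89 : 17.20

46.29 : 100.00 : 71.89 : 17.20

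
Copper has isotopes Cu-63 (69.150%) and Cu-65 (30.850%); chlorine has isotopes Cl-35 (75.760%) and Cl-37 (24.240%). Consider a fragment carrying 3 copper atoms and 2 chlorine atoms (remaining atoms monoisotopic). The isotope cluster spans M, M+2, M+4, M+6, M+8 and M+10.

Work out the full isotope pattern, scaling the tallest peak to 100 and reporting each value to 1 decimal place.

50.5 : 100.0 : 78.6 : 30.7 : 6.0 : 0.5

Copper pattern (n=3): 0.33065611 : 0.44254842 : 0.19743483 : 0.02936064
Chlorine pattern (n=2): 0.57395776 : 0.36728448 : 0.05875776
Convolve the two distributions (both contribute in 2-u steps):
  M: 0.33065611×0.57395776 = 0.189783
  M+2: 0.33065611×0.36728448 + 0.44254842×0.57395776 = 0.375449
  M+4: 0.33065611×0.05875776 + 0.44254842×0.36728448 + 0.19743483×0.57395776 = 0.295289
  M+6: 0.44254842×0.05875776 + 0.19743483×0.36728448 + 0.02936064×0.57395776 = 0.115370
  M+8: 0.19743483×0.05875776 + 0.02936064×0.36728448 = 0.022385
  M+10: 0.02936064×0.05875776 = 0.001725
Scale to base peak (0.375449) = 100: 50.5 : 100.0 : 78.6 : 30.7 : 6.0 : 0.5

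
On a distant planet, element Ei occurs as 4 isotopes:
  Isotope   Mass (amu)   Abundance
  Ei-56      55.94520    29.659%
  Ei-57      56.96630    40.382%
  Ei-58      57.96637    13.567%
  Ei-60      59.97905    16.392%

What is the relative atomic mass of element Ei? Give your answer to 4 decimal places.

57.2930 amu

Weight each isotope mass by its fractional abundance: 0.29659 × 55.94520 + 0.40382 × 56.96630 + 0.13567 × 57.96637 + 0.16392 × 59.97905
= 16.592787 + 23.004131 + 7.864297 + 9.831766 = 57.292981 amu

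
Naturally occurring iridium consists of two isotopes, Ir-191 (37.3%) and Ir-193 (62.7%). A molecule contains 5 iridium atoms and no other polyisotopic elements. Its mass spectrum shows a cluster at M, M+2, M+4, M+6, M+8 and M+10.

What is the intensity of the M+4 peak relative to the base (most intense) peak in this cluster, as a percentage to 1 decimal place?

(0.373 + 0.627)^5 gives M 0.0072, M+2 0.0607, M+4 0.2040, M+6 0.3429, M+8 0.2882, M+10 0.0969; the largest is M+6.
P(M+6) = C(5,3) × 0.373^2 × 0.627^3 = 10 × 0.139129 × 0.24649188 = 0.342942 (base)
P(M+4) = C(5,2) × 0.373^3 × 0.627^2 = 10 × 0.05189512 × 0.393129 = 0.204015
Relative intensity = 0.204015 / 0.342942 × 100 = 59.5

59.5%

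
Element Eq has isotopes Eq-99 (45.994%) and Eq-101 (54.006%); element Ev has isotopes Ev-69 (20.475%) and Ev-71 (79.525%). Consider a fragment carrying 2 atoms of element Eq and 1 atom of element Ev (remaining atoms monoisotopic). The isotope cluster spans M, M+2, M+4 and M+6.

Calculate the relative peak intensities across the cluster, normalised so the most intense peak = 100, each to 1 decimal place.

Element Eq pattern (n=2): 0.2115448 : 0.49679039 : 0.2916648
Element Ev pattern (n=1): 0.20475 : 0.79525
Convolve the two distributions (both contribute in 2-u steps):
  M: 0.2115448×0.20475 = 0.043314
  M+2: 0.2115448×0.79525 + 0.49679039×0.20475 = 0.269949
  M+4: 0.49679039×0.79525 + 0.2916648×0.20475 = 0.454791
  M+6: 0.2916648×0.79525 = 0.231946
Scale to base peak (0.454791) = 100: 9.5 : 59.4 : 100.0 : 51.0

9.5 : 59.4 : 100.0 : 51.0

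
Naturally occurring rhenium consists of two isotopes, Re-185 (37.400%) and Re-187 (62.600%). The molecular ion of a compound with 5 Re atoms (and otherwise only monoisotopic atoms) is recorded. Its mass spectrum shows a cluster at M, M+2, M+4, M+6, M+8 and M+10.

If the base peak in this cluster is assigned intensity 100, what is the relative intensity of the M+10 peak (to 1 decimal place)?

28.0

(0.37400 + 0.62600)^5 gives M 0.0073, M+2 0.0612, M+4 0.2050, M+6 0.3431, M+8 0.2872, M+10 0.0961; the largest is M+6.
P(M+6) = C(5,3) × 0.37400^2 × 0.62600^3 = 10 × 0.139876 × 0.24531438 = 0.343136 (base)
P(M+10) = C(5,5) × 0.37400^0 × 0.62600^5 = 1 × 1.0000 × 0.09613282 = 0.096133
Relative intensity = 0.096133 / 0.343136 × 100 = 28.0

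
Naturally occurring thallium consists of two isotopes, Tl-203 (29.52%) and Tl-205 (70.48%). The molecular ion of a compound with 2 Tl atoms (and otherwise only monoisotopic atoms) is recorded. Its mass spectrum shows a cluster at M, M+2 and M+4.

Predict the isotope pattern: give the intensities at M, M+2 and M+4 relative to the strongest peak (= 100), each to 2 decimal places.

17.54 : 83.77 : 100.00

The 2 Tl atoms are independent, so intensities follow the terms of (0.2952 + 0.7048)^2.
P(M) = 0.2952^2 = 0.087143
P(M+2) = 2 × 0.2952^1 × 0.7048^1 = 0.416114
P(M+4) = 0.7048^2 = 0.496743
The M+4 peak is largest (0.496743); scaling to 100 gives 17.54 : 83.77 : 100.00.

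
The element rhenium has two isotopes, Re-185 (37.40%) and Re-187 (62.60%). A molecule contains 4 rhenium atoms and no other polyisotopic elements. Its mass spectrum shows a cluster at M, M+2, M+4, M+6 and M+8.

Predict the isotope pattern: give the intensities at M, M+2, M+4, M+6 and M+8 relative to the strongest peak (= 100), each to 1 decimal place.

5.3 : 35.7 : 89.6 : 100.0 : 41.8

Each Re atom is independently Re-185 (p = 0.3740) or Re-187 (q = 0.6260); the cluster is the binomial expansion (p + q)^4.
P(M) = 0.3740^4 = 0.019565
P(M+2) = 4 × 0.3740^3 × 0.6260^1 = 0.130993
P(M+4) = 6 × 0.3740^2 × 0.6260^2 = 0.328884
P(M+6) = 4 × 0.3740^1 × 0.6260^3 = 0.366990
P(M+8) = 0.6260^4 = 0.153567
The M+6 peak is largest (0.366990); scaling to 100 gives 5.3 : 35.7 : 89.6 : 100.0 : 41.8.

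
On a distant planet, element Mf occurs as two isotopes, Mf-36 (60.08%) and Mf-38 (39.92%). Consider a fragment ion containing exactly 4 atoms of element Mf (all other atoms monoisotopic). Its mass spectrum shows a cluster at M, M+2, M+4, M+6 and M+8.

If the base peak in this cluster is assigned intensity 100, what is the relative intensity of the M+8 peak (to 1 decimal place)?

7.3

Binomial terms of (0.6008 + 0.3992)^4: M 0.1303, M+2 0.3463, M+4 0.3451, M+6 0.1529, M+8 0.0254 → M+2 is the base peak.
P(M+2) = C(4,1) × 0.6008^3 × 0.3992^1 = 4 × 0.21686515 × 0.3992 = 0.346290 (base)
P(M+8) = C(4,4) × 0.6008^0 × 0.3992^4 = 1 × 1.0000 × 0.02539581 = 0.025396
Relative intensity = 0.025396 / 0.346290 × 100 = 7.3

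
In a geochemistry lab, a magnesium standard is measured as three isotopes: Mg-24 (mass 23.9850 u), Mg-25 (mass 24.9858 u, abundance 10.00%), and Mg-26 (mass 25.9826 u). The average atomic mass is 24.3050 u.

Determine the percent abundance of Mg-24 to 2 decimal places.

78.99%

The remaining 90.00% is split between Mg-24 (fraction x) and Mg-26 (fraction 0.9000 − x).
Substituting: 23.9850x + 25.9826(0.9000 − x) = 21.80642
(23.9850 − 25.9826)x = -1.57792  ⇒  x = 0.78991, y = 0.11009
Mg-24: 78.99%, Mg-26: 11.01%.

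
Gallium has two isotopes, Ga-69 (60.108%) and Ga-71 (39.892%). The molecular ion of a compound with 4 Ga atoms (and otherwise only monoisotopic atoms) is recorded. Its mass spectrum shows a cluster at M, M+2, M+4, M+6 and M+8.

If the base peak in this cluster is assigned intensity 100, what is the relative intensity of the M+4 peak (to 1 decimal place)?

99.6

Term probabilities: M 0.1305, M+2 0.3465, M+4 0.3450, M+6 0.1526, M+8 0.0253. Base peak = M+2.
P(M+2) = C(4,1) × 0.60108^3 × 0.39892^1 = 4 × 0.2171685 × 0.39892 = 0.346531 (base)
P(M+4) = C(4,2) × 0.60108^2 × 0.39892^2 = 6 × 0.36129717 × 0.15913717 = 0.344975
Relative intensity = 0.344975 / 0.346531 × 100 = 99.6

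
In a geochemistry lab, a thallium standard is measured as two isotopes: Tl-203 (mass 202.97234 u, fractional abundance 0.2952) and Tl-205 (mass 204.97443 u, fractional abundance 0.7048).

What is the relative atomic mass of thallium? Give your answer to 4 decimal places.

204.3834 u

Average mass = Σ (abundance × isotope mass) = 0.2952 × 202.97234 + 0.7048 × 204.97443
= 59.917435 + 144.465978 = 204.383413 u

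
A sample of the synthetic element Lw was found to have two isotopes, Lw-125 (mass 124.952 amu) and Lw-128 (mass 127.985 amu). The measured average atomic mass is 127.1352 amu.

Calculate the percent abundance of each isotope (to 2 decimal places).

With x = fraction of Lw-125 (so Lw-128 is 1 − x):
124.952·x + 127.985·(1 − x) = 127.1352
(124.952 − 127.985)·x = 127.1352 − 127.985
x = -0.8498 / -3.033 = 0.28018 → 28.02% Lw-125, 71.98% Lw-128.

Lw-125: 28.02%, Lw-128: 71.98%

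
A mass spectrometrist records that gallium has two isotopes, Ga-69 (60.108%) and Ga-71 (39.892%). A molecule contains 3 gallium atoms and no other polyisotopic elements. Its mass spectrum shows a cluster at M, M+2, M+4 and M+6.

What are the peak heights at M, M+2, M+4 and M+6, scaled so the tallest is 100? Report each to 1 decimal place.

The 3 Ga atoms are independent, so intensities follow the terms of (0.60108 + 0.39892)^3.
P(M) = 0.60108^3 = 0.217169
P(M+2) = 3 × 0.60108^2 × 0.39892^1 = 0.432386
P(M+4) = 3 × 0.60108^1 × 0.39892^2 = 0.286963
P(M+6) = 0.39892^3 = 0.063483
The M+2 peak is largest (0.432386); scaling to 100 gives 50.2 : 100.0 : 66.4 : 14.7.

50.2 : 100.0 : 66.4 : 14.7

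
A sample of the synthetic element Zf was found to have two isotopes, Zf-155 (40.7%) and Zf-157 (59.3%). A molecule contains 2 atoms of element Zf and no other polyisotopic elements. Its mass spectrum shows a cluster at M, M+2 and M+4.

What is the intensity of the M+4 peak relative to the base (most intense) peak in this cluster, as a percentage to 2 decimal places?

(0.407 + 0.593)^2 gives M 0.1656, M+2 0.4827, M+4 0.3516; the largest is M+2.
P(M+2) = C(2,1) × 0.407^1 × 0.593^1 = 2 × 0.4070 × 0.5930 = 0.482702 (base)
P(M+4) = C(2,2) × 0.407^0 × 0.593^2 = 1 × 1.0000 × 0.351649 = 0.351649
Relative intensity = 0.351649 / 0.482702 × 100 = 72.85

72.85%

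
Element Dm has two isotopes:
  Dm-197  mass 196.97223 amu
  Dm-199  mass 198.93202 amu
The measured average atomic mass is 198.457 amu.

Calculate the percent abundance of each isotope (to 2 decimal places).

With x = fraction of Dm-197 (so Dm-199 is 1 − x):
196.97223·x + 198.93202·(1 − x) = 198.457
(196.97223 − 198.93202)·x = 198.457 − 198.93202
x = -0.47502 / -1.95979 = 0.24238 → 24.24% Dm-197, 75.76% Dm-199.

Dm-197: 24.24%, Dm-199: 75.76%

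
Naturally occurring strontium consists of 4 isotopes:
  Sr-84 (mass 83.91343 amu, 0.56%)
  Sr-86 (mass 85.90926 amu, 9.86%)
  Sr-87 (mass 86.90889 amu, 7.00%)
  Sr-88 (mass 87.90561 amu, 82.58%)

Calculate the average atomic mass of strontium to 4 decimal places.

Weight each isotope mass by its fractional abundance: 0.0056 × 83.91343 + 0.0986 × 85.90926 + 0.0700 × 86.90889 + 0.8258 × 87.90561
= 0.469915 + 8.470653 + 6.083622 + 72.592453 = 87.616643 amu

87.6166 amu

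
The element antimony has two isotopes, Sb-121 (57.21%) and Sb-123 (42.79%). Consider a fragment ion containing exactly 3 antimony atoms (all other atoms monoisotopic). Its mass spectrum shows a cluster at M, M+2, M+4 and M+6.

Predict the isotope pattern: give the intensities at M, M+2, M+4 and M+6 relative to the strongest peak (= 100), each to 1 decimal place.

The 3 Sb atoms are independent, so intensities follow the terms of (0.5721 + 0.4279)^3.
P(M) = 0.5721^3 = 0.187247
P(M+2) = 3 × 0.5721^2 × 0.4279^1 = 0.420153
P(M+4) = 3 × 0.5721^1 × 0.4279^2 = 0.314252
P(M+6) = 0.4279^3 = 0.078348
The M+2 peak is largest (0.420153); scaling to 100 gives 44.6 : 100.0 : 74.8 : 18.6.

44.6 : 100.0 : 74.8 : 18.6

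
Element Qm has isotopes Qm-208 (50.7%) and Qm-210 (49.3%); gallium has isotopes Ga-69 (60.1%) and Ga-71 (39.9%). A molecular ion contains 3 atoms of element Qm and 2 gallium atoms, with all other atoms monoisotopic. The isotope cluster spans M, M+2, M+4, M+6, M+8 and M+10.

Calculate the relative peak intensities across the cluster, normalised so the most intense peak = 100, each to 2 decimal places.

13.98 : 59.36 : 100.00 : 83.51 : 34.56 : 5.67

Element Qm pattern (n=3): 0.13032384 : 0.38017547 : 0.36967753 : 0.11982316
Gallium pattern (n=2): 0.361201 : 0.479598 : 0.159201
Convolve the two distributions (both contribute in 2-u steps):
  M: 0.13032384×0.361201 = 0.047073
  M+2: 0.13032384×0.479598 + 0.38017547×0.361201 = 0.199823
  M+4: 0.13032384×0.159201 + 0.38017547×0.479598 + 0.36967753×0.361201 = 0.336607
  M+6: 0.38017547×0.159201 + 0.36967753×0.479598 + 0.11982316×0.361201 = 0.281101
  M+8: 0.36967753×0.159201 + 0.11982316×0.479598 = 0.116320
  M+10: 0.11982316×0.159201 = 0.019076
Scale to base peak (0.336607) = 100: 13.98 : 59.36 : 100.00 : 83.51 : 34.56 : 5.67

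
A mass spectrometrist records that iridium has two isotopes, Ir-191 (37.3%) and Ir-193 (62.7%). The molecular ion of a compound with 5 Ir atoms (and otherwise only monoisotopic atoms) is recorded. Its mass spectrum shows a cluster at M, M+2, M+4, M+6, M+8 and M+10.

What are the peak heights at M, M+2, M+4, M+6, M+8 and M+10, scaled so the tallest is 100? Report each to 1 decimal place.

2.1 : 17.7 : 59.5 : 100.0 : 84.0 : 28.3

The 5 Ir atoms are independent, so intensities follow the terms of (0.373 + 0.627)^5.
P(M) = 0.373^5 = 0.007220
P(M+2) = 5 × 0.373^4 × 0.627^1 = 0.060684
P(M+4) = 10 × 0.373^3 × 0.627^2 = 0.204015
P(M+6) = 10 × 0.373^2 × 0.627^3 = 0.342942
P(M+8) = 5 × 0.373^1 × 0.627^4 = 0.288237
P(M+10) = 0.627^5 = 0.096903
The M+6 peak is largest (0.342942); scaling to 100 gives 2.1 : 17.7 : 59.5 : 100.0 : 84.0 : 28.3.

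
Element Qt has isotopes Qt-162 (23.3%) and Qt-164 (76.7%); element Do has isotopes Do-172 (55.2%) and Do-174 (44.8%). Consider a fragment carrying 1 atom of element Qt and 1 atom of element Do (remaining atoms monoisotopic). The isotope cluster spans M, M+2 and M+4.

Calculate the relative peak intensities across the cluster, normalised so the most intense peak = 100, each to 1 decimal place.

Element Qt pattern (n=1): 0.2330 : 0.7670
Element Do pattern (n=1): 0.5520 : 0.4480
Convolve the two distributions (both contribute in 2-u steps):
  M: 0.2330×0.5520 = 0.128616
  M+2: 0.2330×0.4480 + 0.7670×0.5520 = 0.527768
  M+4: 0.7670×0.4480 = 0.343616
Scale to base peak (0.527768) = 100: 24.4 : 100.0 : 65.1

24.4 : 100.0 : 65.1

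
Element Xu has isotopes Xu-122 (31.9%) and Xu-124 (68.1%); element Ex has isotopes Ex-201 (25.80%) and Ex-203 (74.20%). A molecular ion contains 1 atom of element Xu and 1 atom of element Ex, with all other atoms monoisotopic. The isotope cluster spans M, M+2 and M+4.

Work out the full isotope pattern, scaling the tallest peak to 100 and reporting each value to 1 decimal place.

Element Xu pattern (n=1): 0.3190 : 0.6810
Element Ex pattern (n=1): 0.2580 : 0.7420
Convolve the two distributions (both contribute in 2-u steps):
  M: 0.3190×0.2580 = 0.082302
  M+2: 0.3190×0.7420 + 0.6810×0.2580 = 0.412396
  M+4: 0.6810×0.7420 = 0.505302
Scale to base peak (0.505302) = 100: 16.3 : 81.6 : 100.0

16.3 : 81.6 : 100.0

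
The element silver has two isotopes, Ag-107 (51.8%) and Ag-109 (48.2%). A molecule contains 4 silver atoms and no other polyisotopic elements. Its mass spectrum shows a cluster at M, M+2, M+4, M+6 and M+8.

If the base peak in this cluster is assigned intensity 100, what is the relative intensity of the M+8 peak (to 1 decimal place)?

Term probabilities: M 0.0720, M+2 0.2680, M+4 0.3740, M+6 0.2320, M+8 0.0540. Base peak = M+4.
P(M+4) = C(4,2) × 0.518^2 × 0.482^2 = 6 × 0.268324 × 0.232324 = 0.374029 (base)
P(M+8) = C(4,4) × 0.518^0 × 0.482^4 = 1 × 1.0000 × 0.05397444 = 0.053974
Relative intensity = 0.053974 / 0.374029 × 100 = 14.4

14.4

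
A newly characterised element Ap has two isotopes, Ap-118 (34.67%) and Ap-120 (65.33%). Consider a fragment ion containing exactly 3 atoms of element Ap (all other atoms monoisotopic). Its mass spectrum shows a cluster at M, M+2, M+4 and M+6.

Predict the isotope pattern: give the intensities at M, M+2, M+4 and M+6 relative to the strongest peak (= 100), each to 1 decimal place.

The 3 Ap atoms are independent, so intensities follow the terms of (0.3467 + 0.6533)^3.
P(M) = 0.3467^3 = 0.041674
P(M+2) = 3 × 0.3467^2 × 0.6533^1 = 0.235582
P(M+4) = 3 × 0.3467^1 × 0.6533^2 = 0.443916
P(M+6) = 0.6533^3 = 0.278829
The M+4 peak is largest (0.443916); scaling to 100 gives 9.4 : 53.1 : 100.0 : 62.8.

9.4 : 53.1 : 100.0 : 62.8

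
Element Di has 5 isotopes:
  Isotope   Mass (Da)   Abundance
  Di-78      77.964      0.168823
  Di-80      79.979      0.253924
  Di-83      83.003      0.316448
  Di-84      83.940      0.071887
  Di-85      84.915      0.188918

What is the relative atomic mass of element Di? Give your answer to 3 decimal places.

81.813 Da

Average mass = Σ (abundance × isotope mass) = 0.168823 × 77.964 + 0.253924 × 79.979 + 0.316448 × 83.003 + 0.071887 × 83.940 + 0.188918 × 84.915
= 13.1621 + 20.3086 + 26.2661 + 6.0342 + 16.0420 = 81.8130 Da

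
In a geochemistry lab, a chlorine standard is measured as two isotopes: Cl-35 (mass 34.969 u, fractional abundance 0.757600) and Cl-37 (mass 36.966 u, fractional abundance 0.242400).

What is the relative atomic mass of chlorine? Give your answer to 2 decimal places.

Ar = Σ fᵢ·mᵢ = 0.757600 × 34.969 + 0.242400 × 36.966
= 26.4925 + 8.9606 = 35.4531 u

35.45 u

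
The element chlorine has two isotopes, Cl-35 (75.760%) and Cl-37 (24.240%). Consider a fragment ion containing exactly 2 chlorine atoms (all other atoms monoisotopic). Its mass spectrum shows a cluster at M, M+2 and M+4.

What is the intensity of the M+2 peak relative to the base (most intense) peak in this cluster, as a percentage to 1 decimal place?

64.0%

Binomial terms of (0.75760 + 0.24240)^2: M 0.5740, M+2 0.3673, M+4 0.0588 → M is the base peak.
P(M) = C(2,0) × 0.75760^2 × 0.24240^0 = 1 × 0.57395776 × 1.0000 = 0.573958 (base)
P(M+2) = C(2,1) × 0.75760^1 × 0.24240^1 = 2 × 0.7576 × 0.2424 = 0.367284
Relative intensity = 0.367284 / 0.573958 × 100 = 64.0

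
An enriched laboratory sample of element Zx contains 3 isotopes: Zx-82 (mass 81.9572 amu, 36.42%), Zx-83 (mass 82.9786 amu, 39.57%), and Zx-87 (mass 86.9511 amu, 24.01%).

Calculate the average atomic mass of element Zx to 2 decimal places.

83.56 amu

Ar = Σ fᵢ·mᵢ = 0.3642 × 81.9572 + 0.3957 × 82.9786 + 0.2401 × 86.9511
= 29.84881 + 32.83463 + 20.87696 = 83.56040 amu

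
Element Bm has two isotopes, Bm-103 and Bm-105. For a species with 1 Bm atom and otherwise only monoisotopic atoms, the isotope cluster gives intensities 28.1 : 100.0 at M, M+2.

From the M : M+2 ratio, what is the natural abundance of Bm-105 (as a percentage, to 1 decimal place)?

78.1%

Write p for the Bm-103 fraction. I(M+2)/I(M) = [C(1,1)·p^0·(1−p)] / p^1 = 1·(1−p)/p = 100.0/28.1 = 3.5587
(1−p)/p = 3.5587/1 = 3.5587  ⇒  p = 1/(1 + 3.5587) = 0.2194
Bm-103: 21.9%, Bm-105: 78.1%.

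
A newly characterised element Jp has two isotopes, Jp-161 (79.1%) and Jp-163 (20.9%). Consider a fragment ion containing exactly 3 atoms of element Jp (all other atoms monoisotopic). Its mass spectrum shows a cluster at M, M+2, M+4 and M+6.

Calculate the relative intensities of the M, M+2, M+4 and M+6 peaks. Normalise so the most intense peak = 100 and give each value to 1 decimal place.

The 3 Jp atoms are independent, so intensities follow the terms of (0.791 + 0.209)^3.
P(M) = 0.791^3 = 0.494914
P(M+2) = 3 × 0.791^2 × 0.209^1 = 0.392302
P(M+4) = 3 × 0.791^1 × 0.209^2 = 0.103655
P(M+6) = 0.209^3 = 0.009129
The M peak is largest (0.494914); scaling to 100 gives 100.0 : 79.3 : 20.9 : 1.8.

100.0 : 79.3 : 20.9 : 1.8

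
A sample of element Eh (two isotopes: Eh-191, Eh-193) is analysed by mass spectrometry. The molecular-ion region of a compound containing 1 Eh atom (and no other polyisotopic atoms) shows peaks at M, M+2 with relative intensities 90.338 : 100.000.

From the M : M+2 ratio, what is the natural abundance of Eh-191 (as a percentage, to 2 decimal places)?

If p is the fraction of Eh that is Eh-191, then I(M+2)/I(M) = [C(1,1)·p^0·(1−p)] / p^1 = 1·(1−p)/p = 100.000/90.338 = 1.1070
(1−p)/p = 1.1070/1 = 1.1070  ⇒  p = 1/(1 + 1.1070) = 0.4746
Eh-191: 47.46%, Eh-193: 52.54%.

47.46%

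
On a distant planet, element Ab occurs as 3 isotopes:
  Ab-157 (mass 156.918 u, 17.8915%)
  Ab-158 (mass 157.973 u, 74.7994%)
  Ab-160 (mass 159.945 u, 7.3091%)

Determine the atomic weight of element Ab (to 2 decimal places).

The abundance-weighted mean is 0.178915 × 156.918 + 0.747994 × 157.973 + 0.073091 × 159.945
= 28.0750 + 118.1629 + 11.6905 = 157.9284 u

157.93 u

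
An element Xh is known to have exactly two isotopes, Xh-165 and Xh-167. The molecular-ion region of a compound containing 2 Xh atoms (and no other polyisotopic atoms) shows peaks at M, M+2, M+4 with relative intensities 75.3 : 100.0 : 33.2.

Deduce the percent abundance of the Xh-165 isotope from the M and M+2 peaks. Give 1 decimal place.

Let p = fractional abundance of Xh-165. I(M+2)/I(M) = [C(2,1)·p^1·(1−p)] / p^2 = 2·(1−p)/p = 100.0/75.3 = 1.3280
(1−p)/p = 1.3280/2 = 0.6640  ⇒  p = 1/(1 + 0.6640) = 0.6010
Xh-165: 60.1%, Xh-167: 39.9%.

60.1%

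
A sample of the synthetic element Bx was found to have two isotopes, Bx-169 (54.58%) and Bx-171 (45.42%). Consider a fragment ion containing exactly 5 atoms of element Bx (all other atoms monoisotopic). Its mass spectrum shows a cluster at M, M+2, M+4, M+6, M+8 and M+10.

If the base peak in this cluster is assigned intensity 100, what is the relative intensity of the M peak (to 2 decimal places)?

14.44

Binomial terms of (0.5458 + 0.4542)^5: M 0.0484, M+2 0.2015, M+4 0.3354, M+6 0.2791, M+8 0.1161, M+10 0.0193 → M+4 is the base peak.
P(M+4) = C(5,2) × 0.5458^3 × 0.4542^2 = 10 × 0.16259253 × 0.20629764 = 0.335425 (base)
P(M) = C(5,0) × 0.5458^5 × 0.4542^0 = 1 × 0.04843593 × 1.0000 = 0.048436
Relative intensity = 0.048436 / 0.335425 × 100 = 14.44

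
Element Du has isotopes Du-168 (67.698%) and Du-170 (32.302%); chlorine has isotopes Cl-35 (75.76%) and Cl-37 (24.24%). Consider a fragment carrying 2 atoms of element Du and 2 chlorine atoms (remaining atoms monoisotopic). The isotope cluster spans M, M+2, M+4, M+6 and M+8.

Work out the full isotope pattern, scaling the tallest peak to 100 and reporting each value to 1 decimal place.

Element Du pattern (n=2): 0.45830192 : 0.43735616 : 0.10434192
Chlorine pattern (n=2): 0.57395776 : 0.36728448 : 0.05875776
Convolve the two distributions (both contribute in 2-u steps):
  M: 0.45830192×0.57395776 = 0.263046
  M+2: 0.45830192×0.36728448 + 0.43735616×0.57395776 = 0.419351
  M+4: 0.45830192×0.05875776 + 0.43735616×0.36728448 + 0.10434192×0.57395776 = 0.247451
  M+6: 0.43735616×0.05875776 + 0.10434192×0.36728448 = 0.064021
  M+8: 0.10434192×0.05875776 = 0.006131
Scale to base peak (0.419351) = 100: 62.7 : 100.0 : 59.0 : 15.3 : 1.5

62.7 : 100.0 : 59.0 : 15.3 : 1.5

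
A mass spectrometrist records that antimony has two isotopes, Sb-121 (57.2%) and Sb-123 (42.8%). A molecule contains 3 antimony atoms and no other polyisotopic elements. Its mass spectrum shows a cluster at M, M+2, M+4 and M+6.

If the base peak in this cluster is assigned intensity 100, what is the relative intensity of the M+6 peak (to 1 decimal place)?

Binomial terms of (0.572 + 0.428)^3: M 0.1871, M+2 0.4201, M+4 0.3143, M+6 0.0784 → M+2 is the base peak.
P(M+2) = C(3,1) × 0.572^2 × 0.428^1 = 3 × 0.327184 × 0.4280 = 0.420104 (base)
P(M+6) = C(3,3) × 0.572^0 × 0.428^3 = 1 × 1.0000 × 0.07840275 = 0.078403
Relative intensity = 0.078403 / 0.420104 × 100 = 18.7

18.7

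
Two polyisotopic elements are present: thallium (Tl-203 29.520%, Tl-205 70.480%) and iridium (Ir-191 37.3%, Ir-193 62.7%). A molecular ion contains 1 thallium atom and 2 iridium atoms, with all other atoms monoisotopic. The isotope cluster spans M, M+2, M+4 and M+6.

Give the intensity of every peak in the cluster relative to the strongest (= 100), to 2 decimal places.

9.21 : 52.98 : 100.00 : 62.16

Thallium pattern (n=1): 0.2952 : 0.7048
Iridium pattern (n=2): 0.139129 : 0.467742 : 0.393129
Convolve the two distributions (both contribute in 2-u steps):
  M: 0.2952×0.139129 = 0.041071
  M+2: 0.2952×0.467742 + 0.7048×0.139129 = 0.236136
  M+4: 0.2952×0.393129 + 0.7048×0.467742 = 0.445716
  M+6: 0.7048×0.393129 = 0.277077
Scale to base peak (0.445716) = 100: 9.21 : 52.98 : 100.00 : 62.16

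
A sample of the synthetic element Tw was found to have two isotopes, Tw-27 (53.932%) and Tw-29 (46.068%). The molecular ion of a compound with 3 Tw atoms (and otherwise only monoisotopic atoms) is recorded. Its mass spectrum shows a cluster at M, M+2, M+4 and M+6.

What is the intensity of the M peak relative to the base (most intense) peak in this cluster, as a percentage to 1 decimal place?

Term probabilities: M 0.1569, M+2 0.4020, M+4 0.3434, M+6 0.0978. Base peak = M+2.
P(M+2) = C(3,1) × 0.53932^2 × 0.46068^1 = 3 × 0.29086606 × 0.46068 = 0.401989 (base)
P(M) = C(3,0) × 0.53932^3 × 0.46068^0 = 1 × 0.15686988 × 1.0000 = 0.156870
Relative intensity = 0.156870 / 0.401989 × 100 = 39.0

39.0%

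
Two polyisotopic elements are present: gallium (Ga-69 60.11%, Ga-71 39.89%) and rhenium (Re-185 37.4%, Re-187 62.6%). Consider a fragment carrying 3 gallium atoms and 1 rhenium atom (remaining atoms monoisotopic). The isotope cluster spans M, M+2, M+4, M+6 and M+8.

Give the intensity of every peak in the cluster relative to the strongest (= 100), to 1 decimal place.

Gallium pattern (n=3): 0.21719018 : 0.43239309 : 0.28694328 : 0.06347345
Rhenium pattern (n=1): 0.3740 : 0.6260
Convolve the two distributions (both contribute in 2-u steps):
  M: 0.21719018×0.3740 = 0.081229
  M+2: 0.21719018×0.6260 + 0.43239309×0.3740 = 0.297676
  M+4: 0.43239309×0.6260 + 0.28694328×0.3740 = 0.377995
  M+6: 0.28694328×0.6260 + 0.06347345×0.3740 = 0.203366
  M+8: 0.06347345×0.6260 = 0.039734
Scale to base peak (0.377995) = 100: 21.5 : 78.8 : 100.0 : 53.8 : 10.5

21.5 : 78.8 : 100.0 : 53.8 : 10.5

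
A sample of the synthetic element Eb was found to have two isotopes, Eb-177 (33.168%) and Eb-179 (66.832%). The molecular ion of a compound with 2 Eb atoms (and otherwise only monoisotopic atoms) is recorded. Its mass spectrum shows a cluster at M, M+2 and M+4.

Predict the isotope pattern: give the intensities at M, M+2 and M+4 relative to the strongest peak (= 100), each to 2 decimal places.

The 2 Eb atoms are independent, so intensities follow the terms of (0.33168 + 0.66832)^2.
P(M) = 0.33168^2 = 0.110012
P(M+2) = 2 × 0.33168^1 × 0.66832^1 = 0.443337
P(M+4) = 0.66832^2 = 0.446652
The M+4 peak is largest (0.446652); scaling to 100 gives 24.63 : 99.26 : 100.00.

24.63 : 99.26 : 100.00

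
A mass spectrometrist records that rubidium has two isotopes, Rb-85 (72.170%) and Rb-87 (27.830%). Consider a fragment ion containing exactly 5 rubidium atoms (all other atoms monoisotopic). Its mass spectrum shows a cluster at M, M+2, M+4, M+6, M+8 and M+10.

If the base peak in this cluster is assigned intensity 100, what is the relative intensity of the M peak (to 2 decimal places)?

Binomial terms of (0.72170 + 0.27830)^5: M 0.1958, M+2 0.3775, M+4 0.2911, M+6 0.1123, M+8 0.0216, M+10 0.0017 → M+2 is the base peak.
P(M+2) = C(5,1) × 0.72170^4 × 0.27830^1 = 5 × 0.27128565 × 0.2783 = 0.377494 (base)
P(M) = C(5,0) × 0.72170^5 × 0.27830^0 = 1 × 0.19578685 × 1.0000 = 0.195787
Relative intensity = 0.195787 / 0.377494 × 100 = 51.86

51.86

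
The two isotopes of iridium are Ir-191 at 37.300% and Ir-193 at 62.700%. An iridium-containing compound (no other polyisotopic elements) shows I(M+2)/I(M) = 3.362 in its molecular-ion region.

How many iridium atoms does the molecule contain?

For n independent Ir atoms, I(M+2)/I(M) = n · (abundance Ir-193) / (abundance Ir-191) = n · 0.62700/0.37300.
n = 3.362 × 0.37300/0.62700 = 2.00 ≈ 2

2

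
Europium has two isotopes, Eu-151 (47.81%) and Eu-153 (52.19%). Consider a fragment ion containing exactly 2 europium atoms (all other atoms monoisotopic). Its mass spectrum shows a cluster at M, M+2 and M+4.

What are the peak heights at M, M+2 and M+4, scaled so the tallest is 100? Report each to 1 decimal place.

Expanding (0.4781 + 0.5219)^2:
P(M) = 0.4781^2 = 0.228580
P(M+2) = 2 × 0.4781^1 × 0.5219^1 = 0.499041
P(M+4) = 0.5219^2 = 0.272380
The M+2 peak is largest (0.499041); scaling to 100 gives 45.8 : 100.0 : 54.6.

45.8 : 100.0 : 54.6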